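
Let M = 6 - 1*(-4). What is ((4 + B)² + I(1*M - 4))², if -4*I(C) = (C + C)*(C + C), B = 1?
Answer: 121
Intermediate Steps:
M = 10 (M = 6 + 4 = 10)
I(C) = -C² (I(C) = -(C + C)*(C + C)/4 = -2*C*2*C/4 = -C²)
((4 + B)² + I(1*M - 4))² = ((4 + 1)² - (1*10 - 4)²)² = (5² - (10 - 4)²)² = (25 - 1*6²)² = (25 - 1*36)² = (25 - 36)² = (-11)² = 121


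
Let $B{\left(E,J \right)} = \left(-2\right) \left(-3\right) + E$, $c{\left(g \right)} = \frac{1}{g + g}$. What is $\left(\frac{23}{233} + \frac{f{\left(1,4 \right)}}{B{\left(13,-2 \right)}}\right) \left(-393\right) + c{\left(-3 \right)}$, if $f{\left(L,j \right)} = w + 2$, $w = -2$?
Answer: $- \frac{54467}{1398} \approx -38.961$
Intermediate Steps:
$c{\left(g \right)} = \frac{1}{2 g}$
$B{\left(E,J \right)} = 6 + E$
$f{\left(L,j \right)} = 0$ ($f{\left(L,j \right)} = -2 + 2 = 0$)
$\left(\frac{23}{233} + \frac{f{\left(1,4 \right)}}{B{\left(13,-2 \right)}}\right) \left(-393\right) + c{\left(-3 \right)} = \left(\frac{23}{233} + \frac{0}{6 + 13}\right) \left(-393\right) + \frac{1}{2 \left(-3\right)} = \left(23 \cdot \frac{1}{233} + \frac{0}{19}\right) \left(-393\right) + \frac{1}{2} \left(- \frac{1}{3}\right) = \left(\frac{23}{233} + 0 \cdot \frac{1}{19}\right) \left(-393\right) - \frac{1}{6} = \left(\frac{23}{233} + 0\right) \left(-393\right) - \frac{1}{6} = \frac{23}{233} \left(-393\right) - \frac{1}{6} = - \frac{9039}{233} - \frac{1}{6} = - \frac{54467}{1398}$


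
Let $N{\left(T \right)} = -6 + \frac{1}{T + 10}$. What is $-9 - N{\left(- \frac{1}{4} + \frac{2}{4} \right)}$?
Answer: $- \frac{127}{41} \approx -3.0976$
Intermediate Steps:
$N{\left(T \right)} = -6 + \frac{1}{10 + T}$
$-9 - N{\left(- \frac{1}{4} + \frac{2}{4} \right)} = -9 - \frac{-59 - 6 \left(- \frac{1}{4} + \frac{2}{4}\right)}{10 + \left(- \frac{1}{4} + \frac{2}{4}\right)} = -9 - \frac{-59 - 6 \left(\left(-1\right) \frac{1}{4} + 2 \cdot \frac{1}{4}\right)}{10 + \left(\left(-1\right) \frac{1}{4} + 2 \cdot \frac{1}{4}\right)} = -9 - \frac{-59 - 6 \left(- \frac{1}{4} + \frac{1}{2}\right)}{10 + \left(- \frac{1}{4} + \frac{1}{2}\right)} = -9 - \frac{-59 - \frac{3}{2}}{10 + \frac{1}{4}} = -9 - \frac{-59 - \frac{3}{2}}{\frac{41}{4}} = -9 - \frac{4}{41} \left(- \frac{121}{2}\right) = -9 - - \frac{242}{41} = -9 + \frac{242}{41} = - \frac{127}{41}$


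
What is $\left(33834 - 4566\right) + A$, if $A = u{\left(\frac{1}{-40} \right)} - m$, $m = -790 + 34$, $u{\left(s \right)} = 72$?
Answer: $30096$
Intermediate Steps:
$m = -756$
$A = 828$ ($A = 72 - -756 = 72 + 756 = 828$)
$\left(33834 - 4566\right) + A = \left(33834 - 4566\right) + 828 = 29268 + 828 = 30096$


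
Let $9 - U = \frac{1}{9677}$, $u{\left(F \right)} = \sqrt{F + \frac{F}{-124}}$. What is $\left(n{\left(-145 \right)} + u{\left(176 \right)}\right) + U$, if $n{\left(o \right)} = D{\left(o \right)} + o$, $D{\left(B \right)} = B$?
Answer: $- \frac{2719238}{9677} + \frac{2 \sqrt{41943}}{31} \approx -267.79$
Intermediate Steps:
$u{\left(F \right)} = \frac{\sqrt{3813} \sqrt{F}}{62}$ ($u{\left(F \right)} = \sqrt{F + F \left(- \frac{1}{124}\right)} = \sqrt{F - \frac{F}{124}} = \sqrt{\frac{123 F}{124}} = \frac{\sqrt{3813} \sqrt{F}}{62}$)
$U = \frac{87092}{9677}$ ($U = 9 - \frac{1}{9677} = \frac{87092}{9677} \approx 8.9999$)
$n{\left(o \right)} = 2 o$ ($n{\left(o \right)} = o + o = 2 o$)
$\left(n{\left(-145 \right)} + u{\left(176 \right)}\right) + U = \left(2 \left(-145\right) + \frac{\sqrt{3813} \sqrt{176}}{62}\right) + \frac{87092}{9677} = \left(-290 + \frac{\sqrt{3813} \cdot 4 \sqrt{11}}{62}\right) + \frac{87092}{9677} = \left(-290 + \frac{2 \sqrt{41943}}{31}\right) + \frac{87092}{9677} = - \frac{2719238}{9677} + \frac{2 \sqrt{41943}}{31}$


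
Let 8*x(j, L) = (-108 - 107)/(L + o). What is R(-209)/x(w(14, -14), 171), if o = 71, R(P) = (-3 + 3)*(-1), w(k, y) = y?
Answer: 0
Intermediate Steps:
R(P) = 0 (R(P) = 0*(-1) = 0)
x(j, L) = -215/(8*(71 + L)) (x(j, L) = ((-108 - 107)/(L + 71))/8 = (-215/(71 + L))/8 = -215/(8*(71 + L)))
R(-209)/x(w(14, -14), 171) = 0/((-215/(568 + 8*171))) = 0/((-215/(568 + 1368))) = 0/((-215/1936)) = 0/((-215*1/1936)) = 0/(-215/1936) = 0*(-1936/215) = 0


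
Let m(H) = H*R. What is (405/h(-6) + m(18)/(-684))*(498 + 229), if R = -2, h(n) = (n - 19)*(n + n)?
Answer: 387491/380 ≈ 1019.7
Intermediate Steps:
h(n) = 2*n*(-19 + n) (h(n) = (-19 + n)*(2*n) = 2*n*(-19 + n))
m(H) = -2*H (m(H) = H*(-2) = -2*H)
(405/h(-6) + m(18)/(-684))*(498 + 229) = (405/((2*(-6)*(-19 - 6))) - 2*18/(-684))*(498 + 229) = (405/((2*(-6)*(-25))) - 36*(-1/684))*727 = (405/300 + 1/19)*727 = (405*(1/300) + 1/19)*727 = (27/20 + 1/19)*727 = (533/380)*727 = 387491/380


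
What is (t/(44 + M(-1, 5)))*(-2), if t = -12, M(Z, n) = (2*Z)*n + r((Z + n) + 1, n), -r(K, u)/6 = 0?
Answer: 12/17 ≈ 0.70588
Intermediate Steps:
r(K, u) = 0 (r(K, u) = -6*0 = 0)
M(Z, n) = 2*Z*n (M(Z, n) = (2*Z)*n + 0 = 2*Z*n + 0 = 2*Z*n)
(t/(44 + M(-1, 5)))*(-2) = (-12/(44 + 2*(-1)*5))*(-2) = (-12/(44 - 10))*(-2) = (-12/34)*(-2) = ((1/34)*(-12))*(-2) = -6/17*(-2) = 12/17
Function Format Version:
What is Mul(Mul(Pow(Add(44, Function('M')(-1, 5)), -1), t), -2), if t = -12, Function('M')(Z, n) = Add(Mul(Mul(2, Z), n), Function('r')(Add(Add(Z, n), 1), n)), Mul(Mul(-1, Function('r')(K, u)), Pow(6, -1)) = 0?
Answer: Rational(12, 17) ≈ 0.70588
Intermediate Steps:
Function('r')(K, u) = 0 (Function('r')(K, u) = Mul(-6, 0) = 0)
Function('M')(Z, n) = Mul(2, Z, n) (Function('M')(Z, n) = Add(Mul(Mul(2, Z), n), 0) = Add(Mul(2, Z, n), 0) = Mul(2, Z, n))
Mul(Mul(Pow(Add(44, Function('M')(-1, 5)), -1), t), -2) = Mul(Mul(Pow(Add(44, Mul(2, -1, 5)), -1), -12), -2) = Mul(Mul(Pow(Add(44, -10), -1), -12), -2) = Mul(Mul(Pow(34, -1), -12), -2) = Mul(Mul(Rational(1, 34), -12), -2) = Mul(Rational(-6, 17), -2) = Rational(12, 17)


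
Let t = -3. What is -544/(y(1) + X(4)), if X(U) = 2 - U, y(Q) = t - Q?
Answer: 272/3 ≈ 90.667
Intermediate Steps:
y(Q) = -3 - Q
-544/(y(1) + X(4)) = -544/((-3 - 1*1) + (2 - 1*4)) = -544/((-3 - 1) + (2 - 4)) = -544/(-4 - 2) = -544/(-6) = -544*(-⅙) = 272/3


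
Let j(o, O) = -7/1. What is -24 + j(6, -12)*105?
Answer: -759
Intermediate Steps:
j(o, O) = -7 (j(o, O) = -7*1 = -7)
-24 + j(6, -12)*105 = -24 - 7*105 = -24 - 735 = -759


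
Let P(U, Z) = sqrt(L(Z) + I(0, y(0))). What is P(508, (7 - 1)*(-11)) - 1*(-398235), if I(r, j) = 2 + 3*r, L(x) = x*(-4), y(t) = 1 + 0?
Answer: 398235 + sqrt(266) ≈ 3.9825e+5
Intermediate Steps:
y(t) = 1
L(x) = -4*x
P(U, Z) = sqrt(2 - 4*Z) (P(U, Z) = sqrt(-4*Z + (2 + 3*0)) = sqrt(-4*Z + (2 + 0)) = sqrt(-4*Z + 2) = sqrt(2 - 4*Z))
P(508, (7 - 1)*(-11)) - 1*(-398235) = sqrt(2 - 4*(7 - 1)*(-11)) - 1*(-398235) = sqrt(2 - 24*(-11)) + 398235 = sqrt(2 - 4*(-66)) + 398235 = sqrt(2 + 264) + 398235 = sqrt(266) + 398235 = 398235 + sqrt(266)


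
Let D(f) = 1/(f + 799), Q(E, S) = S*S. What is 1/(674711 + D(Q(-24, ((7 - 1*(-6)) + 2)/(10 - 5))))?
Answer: 808/545166489 ≈ 1.4821e-6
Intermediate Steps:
Q(E, S) = S**2
D(f) = 1/(799 + f)
1/(674711 + D(Q(-24, ((7 - 1*(-6)) + 2)/(10 - 5)))) = 1/(674711 + 1/(799 + (((7 - 1*(-6)) + 2)/(10 - 5))**2)) = 1/(674711 + 1/(799 + (((7 + 6) + 2)/5)**2)) = 1/(674711 + 1/(799 + ((13 + 2)*(1/5))**2)) = 1/(674711 + 1/(799 + (15*(1/5))**2)) = 1/(674711 + 1/(799 + 3**2)) = 1/(674711 + 1/(799 + 9)) = 1/(674711 + 1/808) = 1/(545166489/808) = 808/545166489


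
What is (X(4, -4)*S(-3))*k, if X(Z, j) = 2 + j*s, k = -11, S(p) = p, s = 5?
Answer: -594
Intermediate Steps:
X(Z, j) = 2 + 5*j (X(Z, j) = 2 + j*5 = 2 + 5*j)
(X(4, -4)*S(-3))*k = ((2 + 5*(-4))*(-3))*(-11) = ((2 - 20)*(-3))*(-11) = -18*(-3)*(-11) = 54*(-11) = -594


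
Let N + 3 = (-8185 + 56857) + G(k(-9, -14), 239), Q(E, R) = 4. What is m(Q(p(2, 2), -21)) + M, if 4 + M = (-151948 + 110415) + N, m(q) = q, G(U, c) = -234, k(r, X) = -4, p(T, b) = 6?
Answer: 6902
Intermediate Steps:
N = 48435 (N = -3 + ((-8185 + 56857) - 234) = -3 + (48672 - 234) = -3 + 48438 = 48435)
M = 6898 (M = -4 + ((-151948 + 110415) + 48435) = -4 + (-41533 + 48435) = -4 + 6902 = 6898)
m(Q(p(2, 2), -21)) + M = 4 + 6898 = 6902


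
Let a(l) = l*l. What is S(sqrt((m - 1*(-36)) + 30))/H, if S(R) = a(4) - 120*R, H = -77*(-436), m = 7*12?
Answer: 4/8393 - 150*sqrt(6)/8393 ≈ -0.043301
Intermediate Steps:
m = 84
a(l) = l**2
H = 33572
S(R) = 16 - 120*R (S(R) = 4**2 - 120*R = 16 - 120*R)
S(sqrt((m - 1*(-36)) + 30))/H = (16 - 120*sqrt((84 - 1*(-36)) + 30))/33572 = (16 - 120*sqrt((84 + 36) + 30))*(1/33572) = (16 - 120*sqrt(120 + 30))*(1/33572) = (16 - 600*sqrt(6))*(1/33572) = 4/8393 - 150*sqrt(6)/8393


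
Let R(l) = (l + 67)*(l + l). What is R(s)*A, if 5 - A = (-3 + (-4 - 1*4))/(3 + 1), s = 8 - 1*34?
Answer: -16523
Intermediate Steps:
s = -26 (s = 8 - 34 = -26)
R(l) = 2*l*(67 + l) (R(l) = (67 + l)*(2*l) = 2*l*(67 + l))
A = 31/4 (A = 5 - (-3 + (-4 - 1*4))/(3 + 1) = 5 - (-3 + (-4 - 4))/4 = 5 - (-3 - 8)/4 = 5 - (-11)/4 = 5 - 1*(-11/4) = 5 + 11/4 = 31/4 ≈ 7.7500)
R(s)*A = (2*(-26)*(67 - 26))*(31/4) = (2*(-26)*41)*(31/4) = -2132*31/4 = -16523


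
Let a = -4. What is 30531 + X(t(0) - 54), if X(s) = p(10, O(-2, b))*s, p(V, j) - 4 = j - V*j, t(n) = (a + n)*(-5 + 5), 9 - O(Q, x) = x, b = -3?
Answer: 36147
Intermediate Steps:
O(Q, x) = 9 - x
t(n) = 0 (t(n) = (-4 + n)*(-5 + 5) = (-4 + n)*0 = 0)
p(V, j) = 4 + j - V*j (p(V, j) = 4 + (j - V*j) = 4 + j - V*j)
X(s) = -104*s (X(s) = (4 + (9 - 1*(-3)) - 1*10*(9 - 1*(-3)))*s = (4 + (9 + 3) - 1*10*(9 + 3))*s = (4 + 12 - 1*10*12)*s = (4 + 12 - 120)*s = -104*s)
30531 + X(t(0) - 54) = 30531 - 104*(0 - 54) = 30531 - 104*(-54) = 30531 + 5616 = 36147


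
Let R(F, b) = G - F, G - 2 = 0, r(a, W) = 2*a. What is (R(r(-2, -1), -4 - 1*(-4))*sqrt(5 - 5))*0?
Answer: 0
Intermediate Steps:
G = 2 (G = 2 + 0 = 2)
R(F, b) = 2 - F
(R(r(-2, -1), -4 - 1*(-4))*sqrt(5 - 5))*0 = ((2 - 2*(-2))*sqrt(5 - 5))*0 = ((2 - 1*(-4))*sqrt(0))*0 = ((2 + 4)*0)*0 = (6*0)*0 = 0*0 = 0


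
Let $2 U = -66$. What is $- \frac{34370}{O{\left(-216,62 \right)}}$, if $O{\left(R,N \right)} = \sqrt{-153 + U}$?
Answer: $\frac{17185 i \sqrt{186}}{93} \approx 2520.1 i$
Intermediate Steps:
$U = -33$ ($U = \frac{1}{2} \left(-66\right) = -33$)
$O{\left(R,N \right)} = i \sqrt{186}$ ($O{\left(R,N \right)} = \sqrt{-153 - 33} = \sqrt{-186} = i \sqrt{186}$)
$- \frac{34370}{O{\left(-216,62 \right)}} = - \frac{34370}{i \sqrt{186}} = - 34370 \left(- \frac{i \sqrt{186}}{186}\right) = \frac{17185 i \sqrt{186}}{93}$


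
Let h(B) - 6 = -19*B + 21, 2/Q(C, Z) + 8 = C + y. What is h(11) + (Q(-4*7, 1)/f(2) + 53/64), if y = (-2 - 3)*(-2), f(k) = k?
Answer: -150767/832 ≈ -181.21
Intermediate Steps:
y = 10 (y = -5*(-2) = 10)
Q(C, Z) = 2/(2 + C) (Q(C, Z) = 2/(-8 + (C + 10)) = 2/(-8 + (10 + C)) = 2/(2 + C))
h(B) = 27 - 19*B (h(B) = 6 + (-19*B + 21) = 6 + (21 - 19*B) = 27 - 19*B)
h(11) + (Q(-4*7, 1)/f(2) + 53/64) = (27 - 19*11) + ((2/(2 - 4*7))/2 + 53/64) = (27 - 209) + ((2/(2 - 28))*(½) + 53*(1/64)) = -182 + ((2/(-26))*(½) + 53/64) = -182 + ((2*(-1/26))*(½) + 53/64) = -182 + (-1/13*½ + 53/64) = -182 + (-1/26 + 53/64) = -182 + 657/832 = -150767/832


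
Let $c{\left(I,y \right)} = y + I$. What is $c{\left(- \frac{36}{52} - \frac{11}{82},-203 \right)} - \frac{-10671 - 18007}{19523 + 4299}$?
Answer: $- \frac{2572724795}{12697126} \approx -202.62$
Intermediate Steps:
$c{\left(I,y \right)} = I + y$
$c{\left(- \frac{36}{52} - \frac{11}{82},-203 \right)} - \frac{-10671 - 18007}{19523 + 4299} = \left(\left(- \frac{36}{52} - \frac{11}{82}\right) - 203\right) - \frac{-10671 - 18007}{19523 + 4299} = \left(\left(\left(-36\right) \frac{1}{52} - \frac{11}{82}\right) - 203\right) - - \frac{28678}{23822} = \left(\left(- \frac{9}{13} - \frac{11}{82}\right) - 203\right) - \left(-28678\right) \frac{1}{23822} = \left(- \frac{881}{1066} - 203\right) - - \frac{14339}{11911} = - \frac{217279}{1066} + \frac{14339}{11911} = - \frac{2572724795}{12697126}$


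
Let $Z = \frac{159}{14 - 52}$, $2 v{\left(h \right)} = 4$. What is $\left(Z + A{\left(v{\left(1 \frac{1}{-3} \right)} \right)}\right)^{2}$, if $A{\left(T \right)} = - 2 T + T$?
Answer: $\frac{55225}{1444} \approx 38.244$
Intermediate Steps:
$v{\left(h \right)} = 2$ ($v{\left(h \right)} = \frac{1}{2} \cdot 4 = 2$)
$Z = - \frac{159}{38}$ ($Z = \frac{159}{14 - 52} = \frac{159}{-38} = 159 \left(- \frac{1}{38}\right) = - \frac{159}{38} \approx -4.1842$)
$A{\left(T \right)} = - T$
$\left(Z + A{\left(v{\left(1 \frac{1}{-3} \right)} \right)}\right)^{2} = \left(- \frac{159}{38} - 2\right)^{2} = \left(- \frac{235}{38}\right)^{2} = \frac{55225}{1444}$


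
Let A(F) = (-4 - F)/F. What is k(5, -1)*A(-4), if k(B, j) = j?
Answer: 0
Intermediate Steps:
A(F) = (-4 - F)/F
k(5, -1)*A(-4) = -(-4 - 1*(-4))/(-4) = -(-1)*(-4 + 4)/4 = -(-1)*0/4 = -1*0 = 0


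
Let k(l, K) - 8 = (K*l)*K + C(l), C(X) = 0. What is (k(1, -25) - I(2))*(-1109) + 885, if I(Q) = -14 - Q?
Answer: -718856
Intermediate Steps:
k(l, K) = 8 + l*K**2 (k(l, K) = 8 + ((K*l)*K + 0) = 8 + (l*K**2 + 0) = 8 + l*K**2)
(k(1, -25) - I(2))*(-1109) + 885 = ((8 + 1*(-25)**2) - (-14 - 1*2))*(-1109) + 885 = ((8 + 1*625) - (-14 - 2))*(-1109) + 885 = ((8 + 625) - 1*(-16))*(-1109) + 885 = (633 + 16)*(-1109) + 885 = 649*(-1109) + 885 = -719741 + 885 = -718856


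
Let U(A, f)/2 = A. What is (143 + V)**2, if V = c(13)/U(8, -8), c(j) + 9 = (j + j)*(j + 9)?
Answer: 8128201/256 ≈ 31751.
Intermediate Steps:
c(j) = -9 + 2*j*(9 + j) (c(j) = -9 + (j + j)*(j + 9) = -9 + (2*j)*(9 + j) = -9 + 2*j*(9 + j))
U(A, f) = 2*A
V = 563/16 (V = (-9 + 2*13**2 + 18*13)/((2*8)) = (-9 + 2*169 + 234)/16 = (-9 + 338 + 234)*(1/16) = 563*(1/16) = 563/16 ≈ 35.188)
(143 + V)**2 = (143 + 563/16)**2 = (2851/16)**2 = 8128201/256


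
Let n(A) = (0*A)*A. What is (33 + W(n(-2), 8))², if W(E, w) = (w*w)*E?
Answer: 1089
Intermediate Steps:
n(A) = 0 (n(A) = 0*A = 0)
W(E, w) = E*w² (W(E, w) = w²*E = E*w²)
(33 + W(n(-2), 8))² = (33 + 0*8²)² = (33 + 0*64)² = (33 + 0)² = 33² = 1089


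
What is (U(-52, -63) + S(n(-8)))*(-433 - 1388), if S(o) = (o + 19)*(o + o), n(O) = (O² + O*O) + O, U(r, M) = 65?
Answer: -60866925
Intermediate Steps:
n(O) = O + 2*O² (n(O) = (O² + O²) + O = 2*O² + O = O + 2*O²)
S(o) = 2*o*(19 + o) (S(o) = (19 + o)*(2*o) = 2*o*(19 + o))
(U(-52, -63) + S(n(-8)))*(-433 - 1388) = (65 + 2*(-8*(1 + 2*(-8)))*(19 - 8*(1 + 2*(-8))))*(-433 - 1388) = (65 + 2*(-8*(1 - 16))*(19 - 8*(1 - 16)))*(-1821) = (65 + 2*(-8*(-15))*(19 - 8*(-15)))*(-1821) = (65 + 2*120*(19 + 120))*(-1821) = (65 + 2*120*139)*(-1821) = (65 + 33360)*(-1821) = 33425*(-1821) = -60866925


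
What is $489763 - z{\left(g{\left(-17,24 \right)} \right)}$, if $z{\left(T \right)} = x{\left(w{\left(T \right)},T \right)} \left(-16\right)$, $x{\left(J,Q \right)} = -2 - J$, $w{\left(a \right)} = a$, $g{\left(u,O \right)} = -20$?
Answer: $490051$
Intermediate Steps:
$z{\left(T \right)} = 32 + 16 T$ ($z{\left(T \right)} = \left(-2 - T\right) \left(-16\right) = 32 + 16 T$)
$489763 - z{\left(g{\left(-17,24 \right)} \right)} = 489763 - \left(32 + 16 \left(-20\right)\right) = 489763 - \left(32 - 320\right) = 489763 - -288 = 489763 + 288 = 490051$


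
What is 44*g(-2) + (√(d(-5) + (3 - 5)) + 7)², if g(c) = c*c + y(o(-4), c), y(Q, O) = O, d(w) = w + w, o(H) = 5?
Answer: 125 + 28*I*√3 ≈ 125.0 + 48.497*I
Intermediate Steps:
d(w) = 2*w
g(c) = c + c² (g(c) = c*c + c = c² + c = c + c²)
44*g(-2) + (√(d(-5) + (3 - 5)) + 7)² = 44*(-2*(1 - 2)) + (√(2*(-5) + (3 - 5)) + 7)² = 44*(-2*(-1)) + (√(-10 - 2) + 7)² = 44*2 + (√(-12) + 7)² = 88 + (2*I*√3 + 7)² = 88 + (7 + 2*I*√3)²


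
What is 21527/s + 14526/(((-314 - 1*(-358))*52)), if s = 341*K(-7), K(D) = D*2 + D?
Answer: 2489405/744744 ≈ 3.3426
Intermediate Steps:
K(D) = 3*D (K(D) = 2*D + D = 3*D)
s = -7161 (s = 341*(3*(-7)) = 341*(-21) = -7161)
21527/s + 14526/(((-314 - 1*(-358))*52)) = 21527/(-7161) + 14526/(((-314 - 1*(-358))*52)) = 21527*(-1/7161) + 14526/(((-314 + 358)*52)) = -1957/651 + 14526/((44*52)) = -1957/651 + 14526/2288 = -1957/651 + 14526*(1/2288) = -1957/651 + 7263/1144 = 2489405/744744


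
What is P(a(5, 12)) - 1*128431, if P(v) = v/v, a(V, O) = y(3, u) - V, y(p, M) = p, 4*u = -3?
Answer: -128430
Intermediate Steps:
u = -¾ (u = (¼)*(-3) = -¾ ≈ -0.75000)
a(V, O) = 3 - V
P(v) = 1
P(a(5, 12)) - 1*128431 = 1 - 1*128431 = 1 - 128431 = -128430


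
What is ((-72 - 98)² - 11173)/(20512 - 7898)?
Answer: 17727/12614 ≈ 1.4053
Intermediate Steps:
((-72 - 98)² - 11173)/(20512 - 7898) = ((-170)² - 11173)/12614 = (28900 - 11173)*(1/12614) = 17727*(1/12614) = 17727/12614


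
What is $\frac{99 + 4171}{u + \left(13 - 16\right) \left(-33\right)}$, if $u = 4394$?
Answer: $\frac{4270}{4493} \approx 0.95037$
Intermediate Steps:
$\frac{99 + 4171}{u + \left(13 - 16\right) \left(-33\right)} = \frac{99 + 4171}{4394 + \left(13 - 16\right) \left(-33\right)} = \frac{4270}{4394 - -99} = \frac{4270}{4394 + 99} = \frac{4270}{4493}$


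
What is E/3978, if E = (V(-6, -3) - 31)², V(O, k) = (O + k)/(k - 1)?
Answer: 13225/63648 ≈ 0.20778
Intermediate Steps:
V(O, k) = (O + k)/(-1 + k)
E = 13225/16 (E = ((-6 - 3)/(-1 - 3) - 31)² = (-9/(-4) - 31)² = (-¼*(-9) - 31)² = (9/4 - 31)² = (-115/4)² = 13225/16 ≈ 826.56)
E/3978 = (13225/16)/3978 = (13225/16)*(1/3978) = 13225/63648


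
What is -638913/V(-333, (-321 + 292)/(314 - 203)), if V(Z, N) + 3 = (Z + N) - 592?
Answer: 339327/493 ≈ 688.29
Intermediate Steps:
V(Z, N) = -595 + N + Z (V(Z, N) = -3 + ((Z + N) - 592) = -3 + ((N + Z) - 592) = -3 + (-592 + N + Z) = -595 + N + Z)
-638913/V(-333, (-321 + 292)/(314 - 203)) = -638913/(-595 + (-321 + 292)/(314 - 203) - 333) = -638913/(-595 - 29/111 - 333) = -638913/(-103037/111) = -638913*(-111/103037) = 339327/493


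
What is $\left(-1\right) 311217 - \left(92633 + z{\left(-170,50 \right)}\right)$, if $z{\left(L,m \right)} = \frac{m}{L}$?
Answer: $- \frac{6865445}{17} \approx -4.0385 \cdot 10^{5}$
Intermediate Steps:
$\left(-1\right) 311217 - \left(92633 + z{\left(-170,50 \right)}\right) = \left(-1\right) 311217 - \left(92633 + \frac{50}{-170}\right) = -311217 - \left(92633 + 50 \left(- \frac{1}{170}\right)\right) = -311217 - \frac{1574756}{17} = - \frac{6865445}{17}$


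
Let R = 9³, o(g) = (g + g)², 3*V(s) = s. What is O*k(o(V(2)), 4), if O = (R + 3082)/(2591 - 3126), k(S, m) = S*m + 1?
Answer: -278203/4815 ≈ -57.778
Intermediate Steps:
V(s) = s/3
o(g) = 4*g² (o(g) = (2*g)² = 4*g²)
R = 729
k(S, m) = 1 + S*m
O = -3811/535 (O = (729 + 3082)/(2591 - 3126) = 3811/(-535) = 3811*(-1/535) = -3811/535 ≈ -7.1234)
O*k(o(V(2)), 4) = -3811*(1 + (4*((⅓)*2)²)*4)/535 = -3811*(1 + (4*(⅔)²)*4)/535 = -3811*(1 + (4*(4/9))*4)/535 = -3811*(1 + (16/9)*4)/535 = -3811*(1 + 64/9)/535 = -3811/535*73/9 = -278203/4815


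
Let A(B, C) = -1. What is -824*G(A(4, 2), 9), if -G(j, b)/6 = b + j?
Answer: 39552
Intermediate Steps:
G(j, b) = -6*b - 6*j (G(j, b) = -6*(b + j) = -6*b - 6*j)
-824*G(A(4, 2), 9) = -824*(-6*9 - 6*(-1)) = -824*(-54 + 6) = -824*(-48) = 39552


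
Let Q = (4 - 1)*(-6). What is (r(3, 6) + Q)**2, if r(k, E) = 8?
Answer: 100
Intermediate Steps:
Q = -18 (Q = 3*(-6) = -18)
(r(3, 6) + Q)**2 = (8 - 18)**2 = (-10)**2 = 100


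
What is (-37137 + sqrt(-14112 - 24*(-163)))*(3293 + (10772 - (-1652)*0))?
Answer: -522331905 + 140650*I*sqrt(102) ≈ -5.2233e+8 + 1.4205e+6*I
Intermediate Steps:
(-37137 + sqrt(-14112 - 24*(-163)))*(3293 + (10772 - (-1652)*0)) = (-37137 + sqrt(-14112 + 3912))*(3293 + (10772 - 1*0)) = (-37137 + sqrt(-10200))*(3293 + (10772 + 0)) = (-37137 + 10*I*sqrt(102))*(3293 + 10772) = (-37137 + 10*I*sqrt(102))*14065 = -522331905 + 140650*I*sqrt(102)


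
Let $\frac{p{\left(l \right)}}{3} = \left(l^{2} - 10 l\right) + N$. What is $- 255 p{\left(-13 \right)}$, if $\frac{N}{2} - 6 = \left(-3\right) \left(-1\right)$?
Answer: $-242505$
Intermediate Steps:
$N = 18$ ($N = 12 + 2 \left(\left(-3\right) \left(-1\right)\right) = 12 + 2 \cdot 3 = 12 + 6 = 18$)
$p{\left(l \right)} = 54 - 30 l + 3 l^{2}$ ($p{\left(l \right)} = 3 \left(\left(l^{2} - 10 l\right) + 18\right) = 3 \left(18 + l^{2} - 10 l\right) = 54 - 30 l + 3 l^{2}$)
$- 255 p{\left(-13 \right)} = - 255 \left(54 - -390 + 3 \left(-13\right)^{2}\right) = - 255 \left(54 + 390 + 3 \cdot 169\right) = - 255 \left(54 + 390 + 507\right) = \left(-255\right) 951 = -242505$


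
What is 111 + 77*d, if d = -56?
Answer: -4201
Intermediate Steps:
111 + 77*d = 111 + 77*(-56) = 111 - 4312 = -4201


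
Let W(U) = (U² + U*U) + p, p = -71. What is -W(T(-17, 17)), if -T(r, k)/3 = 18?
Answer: -5761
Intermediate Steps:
T(r, k) = -54 (T(r, k) = -3*18 = -54)
W(U) = -71 + 2*U² (W(U) = (U² + U*U) - 71 = (U² + U²) - 71 = 2*U² - 71 = -71 + 2*U²)
-W(T(-17, 17)) = -(-71 + 2*(-54)²) = -(-71 + 2*2916) = -(-71 + 5832) = -1*5761 = -5761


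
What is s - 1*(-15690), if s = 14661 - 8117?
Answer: 22234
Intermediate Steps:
s = 6544
s - 1*(-15690) = 6544 - 1*(-15690) = 6544 + 15690 = 22234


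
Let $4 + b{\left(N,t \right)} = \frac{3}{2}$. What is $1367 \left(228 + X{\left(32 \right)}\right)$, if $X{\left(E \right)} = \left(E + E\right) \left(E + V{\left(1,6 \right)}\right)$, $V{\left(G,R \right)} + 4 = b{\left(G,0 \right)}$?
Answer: $2542620$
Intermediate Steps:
$b{\left(N,t \right)} = - \frac{5}{2}$ ($b{\left(N,t \right)} = -4 + \frac{3}{2} = - \frac{5}{2}$)
$V{\left(G,R \right)} = - \frac{13}{2}$ ($V{\left(G,R \right)} = -4 - \frac{5}{2} = - \frac{13}{2}$)
$X{\left(E \right)} = 2 E \left(- \frac{13}{2} + E\right)$ ($X{\left(E \right)} = \left(E + E\right) \left(E - \frac{13}{2}\right) = 2 E \left(- \frac{13}{2} + E\right)$)
$1367 \left(228 + X{\left(32 \right)}\right) = 1367 \left(228 + 32 \left(-13 + 2 \cdot 32\right)\right) = 1367 \left(228 + 32 \left(-13 + 64\right)\right) = 1367 \left(228 + 32 \cdot 51\right) = 1367 \left(228 + 1632\right) = 1367 \cdot 1860 = 2542620$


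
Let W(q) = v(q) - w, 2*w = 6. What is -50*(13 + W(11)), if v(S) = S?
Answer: -1050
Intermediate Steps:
w = 3 (w = (1/2)*6 = 3)
W(q) = -3 + q (W(q) = q - 1*3 = q - 3 = -3 + q)
-50*(13 + W(11)) = -50*(13 + (-3 + 11)) = -50*(13 + 8) = -50*21 = -1050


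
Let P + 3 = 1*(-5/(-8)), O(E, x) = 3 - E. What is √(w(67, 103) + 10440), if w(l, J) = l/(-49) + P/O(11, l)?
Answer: 39*√21523/56 ≈ 102.17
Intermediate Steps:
P = -19/8 (P = -3 + 1*(-5/(-8)) = -3 + 1*(-5*(-⅛)) = -3 + 1*(5/8) = -3 + 5/8 = -19/8 ≈ -2.3750)
w(l, J) = 19/64 - l/49 (w(l, J) = l/(-49) - 19/(8*(3 - 1*11)) = l*(-1/49) - 19/(8*(3 - 11)) = -l/49 - 19/8/(-8) = -l/49 - 19/8*(-⅛) = -l/49 + 19/64 = 19/64 - l/49)
√(w(67, 103) + 10440) = √((19/64 - 1/49*67) + 10440) = √((19/64 - 67/49) + 10440) = √(-3357/3136 + 10440) = √(32736483/3136) = 39*√21523/56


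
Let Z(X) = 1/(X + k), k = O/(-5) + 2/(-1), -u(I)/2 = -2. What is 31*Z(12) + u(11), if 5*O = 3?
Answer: 1763/247 ≈ 7.1376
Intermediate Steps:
O = 3/5 (O = (1/5)*3 = 3/5 ≈ 0.60000)
u(I) = 4 (u(I) = -2*(-2) = 4)
k = -53/25 (k = (3/5)/(-5) + 2/(-1) = (3/5)*(-1/5) + 2*(-1) = -3/25 - 2 = -53/25 ≈ -2.1200)
Z(X) = 1/(-53/25 + X) (Z(X) = 1/(X - 53/25) = 1/(-53/25 + X))
31*Z(12) + u(11) = 31*(25/(-53 + 25*12)) + 4 = 31*(25/(-53 + 300)) + 4 = 31*(25/247) + 4 = 775/247 + 4 = 1763/247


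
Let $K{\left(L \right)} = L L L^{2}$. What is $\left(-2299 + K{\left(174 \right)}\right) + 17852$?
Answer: $916651729$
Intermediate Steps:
$K{\left(L \right)} = L^{4}$ ($K{\left(L \right)} = L^{2} L^{2} = L^{4}$)
$\left(-2299 + K{\left(174 \right)}\right) + 17852 = \left(-2299 + 174^{4}\right) + 17852 = \left(-2299 + 916636176\right) + 17852 = 916633877 + 17852 = 916651729$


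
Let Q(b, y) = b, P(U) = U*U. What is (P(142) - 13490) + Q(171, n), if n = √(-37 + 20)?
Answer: 6845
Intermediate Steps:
P(U) = U²
n = I*√17 (n = √(-17) = I*√17 ≈ 4.1231*I)
(P(142) - 13490) + Q(171, n) = (142² - 13490) + 171 = (20164 - 13490) + 171 = 6674 + 171 = 6845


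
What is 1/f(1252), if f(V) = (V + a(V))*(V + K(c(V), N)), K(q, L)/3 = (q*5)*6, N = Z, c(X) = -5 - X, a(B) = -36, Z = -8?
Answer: -1/136043648 ≈ -7.3506e-9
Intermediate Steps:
N = -8
K(q, L) = 90*q (K(q, L) = 3*((q*5)*6) = 3*((5*q)*6) = 3*(30*q) = 90*q)
f(V) = (-450 - 89*V)*(-36 + V) (f(V) = (V - 36)*(V + 90*(-5 - V)) = (-36 + V)*(V + (-450 - 90*V)) = (-36 + V)*(-450 - 89*V) = (-450 - 89*V)*(-36 + V))
1/f(1252) = 1/(16200 - 89*1252**2 + 2754*1252) = 1/(16200 - 89*1567504 + 3448008) = 1/(16200 - 139507856 + 3448008) = 1/(-136043648) = -1/136043648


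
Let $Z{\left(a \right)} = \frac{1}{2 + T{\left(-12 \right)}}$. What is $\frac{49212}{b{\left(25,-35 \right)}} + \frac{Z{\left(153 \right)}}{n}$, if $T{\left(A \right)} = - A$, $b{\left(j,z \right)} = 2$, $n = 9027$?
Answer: $\frac{3109657069}{126378} \approx 24606.0$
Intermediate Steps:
$Z{\left(a \right)} = \frac{1}{14}$ ($Z{\left(a \right)} = \frac{1}{2 - -12} = \frac{1}{2 + 12} = \frac{1}{14}$)
$\frac{49212}{b{\left(25,-35 \right)}} + \frac{Z{\left(153 \right)}}{n} = \frac{49212}{2} + \frac{1}{14 \cdot 9027} = 49212 \cdot \frac{1}{2} + \frac{1}{14} \cdot \frac{1}{9027} = 24606 + \frac{1}{126378} = \frac{3109657069}{126378}$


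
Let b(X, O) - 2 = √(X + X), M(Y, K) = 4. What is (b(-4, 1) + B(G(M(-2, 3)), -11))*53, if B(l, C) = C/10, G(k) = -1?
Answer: 477/10 + 106*I*√2 ≈ 47.7 + 149.91*I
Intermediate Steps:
B(l, C) = C/10 (B(l, C) = C*(⅒) = C/10)
b(X, O) = 2 + √2*√X (b(X, O) = 2 + √(X + X) = 2 + √(2*X) = 2 + √2*√X)
(b(-4, 1) + B(G(M(-2, 3)), -11))*53 = ((2 + √2*√(-4)) + (⅒)*(-11))*53 = ((2 + √2*(2*I)) - 11/10)*53 = ((2 + 2*I*√2) - 11/10)*53 = (9/10 + 2*I*√2)*53 = 477/10 + 106*I*√2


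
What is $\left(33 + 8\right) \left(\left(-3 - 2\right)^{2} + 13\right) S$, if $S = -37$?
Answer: $-57646$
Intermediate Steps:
$\left(33 + 8\right) \left(\left(-3 - 2\right)^{2} + 13\right) S = \left(33 + 8\right) \left(\left(-3 - 2\right)^{2} + 13\right) \left(-37\right) = 41 \left(\left(-5\right)^{2} + 13\right) \left(-37\right) = 41 \left(25 + 13\right) \left(-37\right) = 41 \cdot 38 \left(-37\right) = 1558 \left(-37\right) = -57646$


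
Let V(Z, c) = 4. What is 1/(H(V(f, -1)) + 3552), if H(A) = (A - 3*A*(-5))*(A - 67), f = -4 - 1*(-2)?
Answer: -1/480 ≈ -0.0020833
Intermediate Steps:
f = -2 (f = -4 + 2 = -2)
H(A) = 16*A*(-67 + A) (H(A) = (A + 15*A)*(-67 + A) = (16*A)*(-67 + A) = 16*A*(-67 + A))
1/(H(V(f, -1)) + 3552) = 1/(16*4*(-67 + 4) + 3552) = 1/(16*4*(-63) + 3552) = 1/(-4032 + 3552) = 1/(-480) = -1/480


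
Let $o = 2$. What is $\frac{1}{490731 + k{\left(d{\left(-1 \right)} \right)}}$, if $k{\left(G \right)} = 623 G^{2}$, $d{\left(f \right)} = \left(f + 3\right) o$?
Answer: $\frac{1}{500699} \approx 1.9972 \cdot 10^{-6}$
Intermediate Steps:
$d{\left(f \right)} = 6 + 2 f$ ($d{\left(f \right)} = \left(f + 3\right) 2 = \left(3 + f\right) 2 = 6 + 2 f$)
$\frac{1}{490731 + k{\left(d{\left(-1 \right)} \right)}} = \frac{1}{490731 + 623 \left(6 + 2 \left(-1\right)\right)^{2}} = \frac{1}{490731 + 623 \left(6 - 2\right)^{2}} = \frac{1}{490731 + 623 \cdot 4^{2}} = \frac{1}{490731 + 623 \cdot 16} = \frac{1}{490731 + 9968} = \frac{1}{500699}$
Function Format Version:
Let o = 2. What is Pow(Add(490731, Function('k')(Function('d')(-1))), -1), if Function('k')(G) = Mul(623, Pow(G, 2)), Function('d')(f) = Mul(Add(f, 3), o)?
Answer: Rational(1, 500699) ≈ 1.9972e-6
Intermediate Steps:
Function('d')(f) = Add(6, Mul(2, f)) (Function('d')(f) = Mul(Add(f, 3), 2) = Mul(Add(3, f), 2) = Add(6, Mul(2, f)))
Pow(Add(490731, Function('k')(Function('d')(-1))), -1) = Pow(Add(490731, Mul(623, Pow(Add(6, Mul(2, -1)), 2))), -1) = Pow(Add(490731, Mul(623, Pow(Add(6, -2), 2))), -1) = Pow(Add(490731, Mul(623, Pow(4, 2))), -1) = Pow(Add(490731, Mul(623, 16)), -1) = Pow(Add(490731, 9968), -1) = Pow(500699, -1) = Rational(1, 500699)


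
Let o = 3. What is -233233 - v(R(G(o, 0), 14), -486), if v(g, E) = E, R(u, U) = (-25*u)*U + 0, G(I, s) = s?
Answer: -232747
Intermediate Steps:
R(u, U) = -25*U*u (R(u, U) = -25*U*u + 0 = -25*U*u)
-233233 - v(R(G(o, 0), 14), -486) = -233233 - 1*(-486) = -233233 + 486 = -232747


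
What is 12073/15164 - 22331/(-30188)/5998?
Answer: 546592012959/686427362584 ≈ 0.79629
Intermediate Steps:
12073/15164 - 22331/(-30188)/5998 = 12073*(1/15164) - 22331*(-1/30188)*(1/5998) = 12073/15164 + (22331/30188)*(1/5998) = 12073/15164 + 22331/181067624 = 546592012959/686427362584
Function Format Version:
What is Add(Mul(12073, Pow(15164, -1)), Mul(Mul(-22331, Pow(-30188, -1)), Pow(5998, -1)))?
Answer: Rational(546592012959, 686427362584) ≈ 0.79629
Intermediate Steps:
Add(Mul(12073, Pow(15164, -1)), Mul(Mul(-22331, Pow(-30188, -1)), Pow(5998, -1))) = Add(Mul(12073, Rational(1, 15164)), Mul(Mul(-22331, Rational(-1, 30188)), Rational(1, 5998))) = Add(Rational(12073, 15164), Mul(Rational(22331, 30188), Rational(1, 5998))) = Add(Rational(12073, 15164), Rational(22331, 181067624)) = Rational(546592012959, 686427362584)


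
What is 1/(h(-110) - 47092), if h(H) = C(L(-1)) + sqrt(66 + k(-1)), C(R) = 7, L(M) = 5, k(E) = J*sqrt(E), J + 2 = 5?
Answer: 1/(-47085 + sqrt(3)*sqrt(22 + I)) ≈ -2.1242e-5 - 8.0e-11*I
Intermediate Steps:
J = 3 (J = -2 + 5 = 3)
k(E) = 3*sqrt(E)
h(H) = 7 + sqrt(66 + 3*I) (h(H) = 7 + sqrt(66 + 3*sqrt(-1)) = 7 + sqrt(66 + 3*I))
1/(h(-110) - 47092) = 1/((7 + sqrt(66 + 3*I)) - 47092) = 1/(-47085 + sqrt(66 + 3*I))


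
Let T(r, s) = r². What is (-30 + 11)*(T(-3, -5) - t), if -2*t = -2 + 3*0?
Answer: -152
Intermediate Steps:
t = 1 (t = -(-2 + 3*0)/2 = -(-2 + 0)/2 = -½*(-2) = 1)
(-30 + 11)*(T(-3, -5) - t) = (-30 + 11)*((-3)² - 1*1) = -19*(9 - 1) = -19*8 = -152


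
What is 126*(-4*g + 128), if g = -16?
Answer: 24192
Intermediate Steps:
126*(-4*g + 128) = 126*(-4*(-16) + 128) = 126*(64 + 128) = 126*192 = 24192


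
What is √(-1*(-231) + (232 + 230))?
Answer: 3*√77 ≈ 26.325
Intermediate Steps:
√(-1*(-231) + (232 + 230)) = √(231 + 462) = √693 = 3*√77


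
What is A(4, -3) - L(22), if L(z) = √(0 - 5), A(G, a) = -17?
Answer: -17 - I*√5 ≈ -17.0 - 2.2361*I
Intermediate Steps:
L(z) = I*√5 (L(z) = √(-5) = I*√5)
A(4, -3) - L(22) = -17 - I*√5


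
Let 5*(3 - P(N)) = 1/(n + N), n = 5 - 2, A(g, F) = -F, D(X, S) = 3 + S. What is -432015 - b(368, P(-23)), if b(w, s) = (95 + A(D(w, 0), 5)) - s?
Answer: -43210199/100 ≈ -4.3210e+5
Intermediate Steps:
n = 3
P(N) = 3 - 1/(5*(3 + N))
b(w, s) = 90 - s (b(w, s) = (95 - 1*5) - s = (95 - 5) - s = 90 - s)
-432015 - b(368, P(-23)) = -432015 - (90 - (44 + 15*(-23))/(5*(3 - 23))) = -432015 - (90 - (44 - 345)/(5*(-20))) = -432015 - (90 - (-1)*(-301)/(5*20)) = -432015 - (90 - 1*301/100) = -432015 - (90 - 301/100) = -432015 - 1*8699/100 = -432015 - 8699/100 = -43210199/100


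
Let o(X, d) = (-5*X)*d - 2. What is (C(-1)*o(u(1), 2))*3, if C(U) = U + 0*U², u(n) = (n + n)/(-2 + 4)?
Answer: 36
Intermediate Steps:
u(n) = n (u(n) = (2*n)/2 = (2*n)*(½) = n)
o(X, d) = -2 - 5*X*d (o(X, d) = -5*X*d - 2 = -2 - 5*X*d)
C(U) = U (C(U) = U + 0 = U)
(C(-1)*o(u(1), 2))*3 = -(-2 - 5*1*2)*3 = -(-2 - 10)*3 = -1*(-12)*3 = 12*3 = 36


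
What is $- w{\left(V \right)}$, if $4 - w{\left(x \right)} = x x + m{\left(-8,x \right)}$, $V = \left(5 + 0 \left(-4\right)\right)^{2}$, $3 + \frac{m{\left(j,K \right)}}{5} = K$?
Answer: $731$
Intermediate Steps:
$m{\left(j,K \right)} = -15 + 5 K$
$V = 25$ ($V = \left(5 + 0\right)^{2} = 5^{2} = 25$)
$w{\left(x \right)} = 19 - x^{2} - 5 x$ ($w{\left(x \right)} = 4 - \left(x x + \left(-15 + 5 x\right)\right) = 4 - \left(x^{2} + \left(-15 + 5 x\right)\right) = 4 - \left(-15 + x^{2} + 5 x\right) = 19 - x^{2} - 5 x$)
$- w{\left(V \right)} = - (19 - 25^{2} - 125) = - (19 - 625 - 125) = \left(-1\right) \left(-731\right) = 731$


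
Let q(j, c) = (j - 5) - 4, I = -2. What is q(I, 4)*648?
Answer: -7128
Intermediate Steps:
q(j, c) = -9 + j (q(j, c) = (-5 + j) - 4 = -9 + j)
q(I, 4)*648 = (-9 - 2)*648 = -11*648 = -7128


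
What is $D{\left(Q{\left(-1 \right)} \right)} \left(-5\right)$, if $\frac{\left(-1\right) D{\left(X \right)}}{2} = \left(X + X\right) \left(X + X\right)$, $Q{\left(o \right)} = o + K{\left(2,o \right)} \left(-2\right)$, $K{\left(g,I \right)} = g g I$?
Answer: $1960$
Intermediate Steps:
$K{\left(g,I \right)} = I g^{2}$ ($K{\left(g,I \right)} = g^{2} I = I g^{2}$)
$Q{\left(o \right)} = - 7 o$ ($Q{\left(o \right)} = o + o 2^{2} \left(-2\right) = o + o 4 \left(-2\right) = o + 4 o \left(-2\right) = o - 8 o = - 7 o$)
$D{\left(X \right)} = - 8 X^{2}$ ($D{\left(X \right)} = - 2 \left(X + X\right) \left(X + X\right) = - 2 \cdot 2 X 2 X = - 2 \cdot 4 X^{2} = - 8 X^{2}$)
$D{\left(Q{\left(-1 \right)} \right)} \left(-5\right) = - 8 \left(\left(-7\right) \left(-1\right)\right)^{2} \left(-5\right) = - 8 \cdot 7^{2} \left(-5\right) = \left(-8\right) 49 \left(-5\right) = \left(-392\right) \left(-5\right) = 1960$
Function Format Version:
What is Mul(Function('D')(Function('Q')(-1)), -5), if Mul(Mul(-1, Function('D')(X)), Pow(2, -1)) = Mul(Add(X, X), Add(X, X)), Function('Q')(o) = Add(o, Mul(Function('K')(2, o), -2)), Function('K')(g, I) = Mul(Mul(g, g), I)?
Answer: 1960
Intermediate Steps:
Function('K')(g, I) = Mul(I, Pow(g, 2)) (Function('K')(g, I) = Mul(Pow(g, 2), I) = Mul(I, Pow(g, 2)))
Function('Q')(o) = Mul(-7, o) (Function('Q')(o) = Add(o, Mul(Mul(o, Pow(2, 2)), -2)) = Add(o, Mul(Mul(o, 4), -2)) = Add(o, Mul(Mul(4, o), -2)) = Add(o, Mul(-8, o)) = Mul(-7, o))
Function('D')(X) = Mul(-8, Pow(X, 2)) (Function('D')(X) = Mul(-2, Mul(Add(X, X), Add(X, X))) = Mul(-2, Mul(Mul(2, X), Mul(2, X))) = Mul(-2, Mul(4, Pow(X, 2))) = Mul(-8, Pow(X, 2)))
Mul(Function('D')(Function('Q')(-1)), -5) = Mul(Mul(-8, Pow(Mul(-7, -1), 2)), -5) = Mul(Mul(-8, Pow(7, 2)), -5) = Mul(Mul(-8, 49), -5) = Mul(-392, -5) = 1960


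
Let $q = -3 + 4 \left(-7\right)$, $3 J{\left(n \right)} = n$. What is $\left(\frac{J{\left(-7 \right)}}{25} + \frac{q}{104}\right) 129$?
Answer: $- \frac{131279}{2600} \approx -50.492$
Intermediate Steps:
$J{\left(n \right)} = \frac{n}{3}$
$q = -31$ ($q = -3 - 28 = -31$)
$\left(\frac{J{\left(-7 \right)}}{25} + \frac{q}{104}\right) 129 = \left(\frac{\frac{1}{3} \left(-7\right)}{25} - \frac{31}{104}\right) 129 = \left(\left(- \frac{7}{3}\right) \frac{1}{25} - \frac{31}{104}\right) 129 = \left(- \frac{7}{75} - \frac{31}{104}\right) 129 = \left(- \frac{3053}{7800}\right) 129 = - \frac{131279}{2600}$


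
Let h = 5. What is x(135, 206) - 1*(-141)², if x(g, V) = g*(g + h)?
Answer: -981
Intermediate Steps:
x(g, V) = g*(5 + g) (x(g, V) = g*(g + 5) = g*(5 + g))
x(135, 206) - 1*(-141)² = 135*(5 + 135) - 1*(-141)² = 135*140 - 1*19881 = 18900 - 19881 = -981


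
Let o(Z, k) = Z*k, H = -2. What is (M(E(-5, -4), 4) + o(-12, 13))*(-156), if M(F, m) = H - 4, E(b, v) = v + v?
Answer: 25272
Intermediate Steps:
E(b, v) = 2*v
M(F, m) = -6 (M(F, m) = -2 - 4 = -6)
(M(E(-5, -4), 4) + o(-12, 13))*(-156) = (-6 - 12*13)*(-156) = (-6 - 156)*(-156) = -162*(-156) = 25272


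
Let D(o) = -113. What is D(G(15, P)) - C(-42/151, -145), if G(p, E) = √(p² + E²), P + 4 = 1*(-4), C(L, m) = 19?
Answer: -132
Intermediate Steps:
P = -8 (P = -4 + 1*(-4) = -4 - 4 = -8)
G(p, E) = √(E² + p²)
D(G(15, P)) - C(-42/151, -145) = -113 - 1*19 = -113 - 19 = -132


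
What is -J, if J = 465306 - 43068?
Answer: -422238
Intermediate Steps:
J = 422238
-J = -1*422238 = -422238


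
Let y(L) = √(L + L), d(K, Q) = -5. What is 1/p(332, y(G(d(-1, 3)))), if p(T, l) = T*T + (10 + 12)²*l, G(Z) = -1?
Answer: 6889/759362418 - 121*I*√2/3037449672 ≈ 9.0721e-6 - 5.6337e-8*I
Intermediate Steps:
y(L) = √2*√L (y(L) = √(2*L) = √2*√L)
p(T, l) = T² + 484*l (p(T, l) = T² + 22²*l = T² + 484*l)
1/p(332, y(G(d(-1, 3)))) = 1/(332² + 484*(√2*√(-1))) = 1/(110224 + 484*(√2*I)) = 1/(110224 + 484*(I*√2)) = 1/(110224 + 484*I*√2)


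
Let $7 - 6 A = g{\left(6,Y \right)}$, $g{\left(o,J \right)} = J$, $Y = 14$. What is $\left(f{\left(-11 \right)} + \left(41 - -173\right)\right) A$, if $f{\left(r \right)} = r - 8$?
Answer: $- \frac{455}{2} \approx -227.5$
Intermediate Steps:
$f{\left(r \right)} = -8 + r$ ($f{\left(r \right)} = r - 8 = -8 + r$)
$A = - \frac{7}{6}$ ($A = \frac{7}{6} - \frac{7}{3} = - \frac{7}{6} \approx -1.1667$)
$\left(f{\left(-11 \right)} + \left(41 - -173\right)\right) A = \left(\left(-8 - 11\right) + \left(41 - -173\right)\right) \left(- \frac{7}{6}\right) = \left(-19 + \left(41 + 173\right)\right) \left(- \frac{7}{6}\right) = \left(-19 + 214\right) \left(- \frac{7}{6}\right) = 195 \left(- \frac{7}{6}\right) = - \frac{455}{2}$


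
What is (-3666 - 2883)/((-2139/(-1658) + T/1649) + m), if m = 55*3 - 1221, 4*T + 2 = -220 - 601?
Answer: 35810482116/5767924549 ≈ 6.2086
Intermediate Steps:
T = -823/4 (T = -½ + (-220 - 601)/4 = -½ + (¼)*(-821) = -½ - 821/4 = -823/4 ≈ -205.75)
m = -1056 (m = 165 - 1221 = -1056)
(-3666 - 2883)/((-2139/(-1658) + T/1649) + m) = (-3666 - 2883)/((-2139/(-1658) - 823/4/1649) - 1056) = -6549/((-2139*(-1/1658) - 823/4*1/1649) - 1056) = -6549/((2139/1658 - 823/6596) - 1056) = -6549/(6372155/5468084 - 1056) = -6549/(-5767924549/5468084) = -6549*(-5468084/5767924549) = 35810482116/5767924549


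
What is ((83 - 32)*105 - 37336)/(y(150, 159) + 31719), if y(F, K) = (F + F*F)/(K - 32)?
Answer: -4061587/4050963 ≈ -1.0026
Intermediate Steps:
y(F, K) = (F + F**2)/(-32 + K)
((83 - 32)*105 - 37336)/(y(150, 159) + 31719) = ((83 - 32)*105 - 37336)/(150*(1 + 150)/(-32 + 159) + 31719) = (51*105 - 37336)/(150*151/127 + 31719) = (5355 - 37336)/(150*(1/127)*151 + 31719) = -31981/(22650/127 + 31719) = -31981/4050963/127 = -31981*127/4050963 = -4061587/4050963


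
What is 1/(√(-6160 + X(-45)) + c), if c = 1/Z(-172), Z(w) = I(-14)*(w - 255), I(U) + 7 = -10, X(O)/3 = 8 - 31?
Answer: 7259/328225201550 - 52693081*I*√6229/328225201550 ≈ 2.2116e-8 - 0.01267*I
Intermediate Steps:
X(O) = -69 (X(O) = 3*(8 - 31) = 3*(-23) = -69)
I(U) = -17 (I(U) = -7 - 10 = -17)
Z(w) = 4335 - 17*w (Z(w) = -17*(w - 255) = -17*(-255 + w) = 4335 - 17*w)
c = 1/7259 (c = 1/(4335 - 17*(-172)) = 1/(4335 + 2924) = 1/7259 ≈ 0.00013776)
1/(√(-6160 + X(-45)) + c) = 1/(√(-6160 - 69) + 1/7259) = 1/(√(-6229) + 1/7259) = 1/(I*√6229 + 1/7259) = 1/(1/7259 + I*√6229)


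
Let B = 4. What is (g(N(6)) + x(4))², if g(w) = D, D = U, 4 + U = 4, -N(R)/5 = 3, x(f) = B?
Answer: 16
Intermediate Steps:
x(f) = 4
N(R) = -15 (N(R) = -5*3 = -15)
U = 0 (U = -4 + 4 = 0)
D = 0
g(w) = 0
(g(N(6)) + x(4))² = (0 + 4)² = 4² = 16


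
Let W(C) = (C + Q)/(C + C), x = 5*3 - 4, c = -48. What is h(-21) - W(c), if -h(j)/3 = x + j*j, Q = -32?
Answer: -8141/6 ≈ -1356.8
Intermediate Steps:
x = 11 (x = 15 - 4 = 11)
W(C) = (-32 + C)/(2*C) (W(C) = (C - 32)/(C + C) = (-32 + C)/((2*C)) = (-32 + C)*(1/(2*C)) = (-32 + C)/(2*C))
h(j) = -33 - 3*j² (h(j) = -3*(11 + j*j) = -3*(11 + j²) = -33 - 3*j²)
h(-21) - W(c) = (-33 - 3*(-21)²) - (-32 - 48)/(2*(-48)) = (-33 - 3*441) - (-1)*(-80)/(2*48) = (-33 - 1323) - 1*⅚ = -1356 - ⅚ = -8141/6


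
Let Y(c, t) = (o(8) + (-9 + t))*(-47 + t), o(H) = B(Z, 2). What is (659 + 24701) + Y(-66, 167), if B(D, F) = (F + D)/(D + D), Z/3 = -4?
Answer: 44370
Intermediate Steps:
Z = -12 (Z = 3*(-4) = -12)
B(D, F) = (D + F)/(2*D) (B(D, F) = (D + F)/((2*D)) = (D + F)*(1/(2*D)) = (D + F)/(2*D))
o(H) = 5/12 (o(H) = (1/2)*(-12 + 2)/(-12) = (1/2)*(-1/12)*(-10) = 5/12)
Y(c, t) = (-47 + t)*(-103/12 + t) (Y(c, t) = (5/12 + (-9 + t))*(-47 + t) = (-103/12 + t)*(-47 + t) = (-47 + t)*(-103/12 + t))
(659 + 24701) + Y(-66, 167) = (659 + 24701) + (4841/12 + 167**2 - 667/12*167) = 25360 + (4841/12 + 27889 - 111389/12) = 25360 + 19010 = 44370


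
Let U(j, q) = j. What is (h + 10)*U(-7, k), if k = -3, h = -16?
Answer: 42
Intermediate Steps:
(h + 10)*U(-7, k) = (-16 + 10)*(-7) = -6*(-7) = 42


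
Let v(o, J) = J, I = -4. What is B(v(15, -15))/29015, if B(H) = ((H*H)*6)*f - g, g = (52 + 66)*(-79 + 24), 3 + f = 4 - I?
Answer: 2648/5803 ≈ 0.45632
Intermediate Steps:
f = 5 (f = -3 + (4 - 1*(-4)) = -3 + (4 + 4) = -3 + 8 = 5)
g = -6490 (g = 118*(-55) = -6490)
B(H) = 6490 + 30*H² (B(H) = ((H*H)*6)*5 - 1*(-6490) = (H²*6)*5 + 6490 = (6*H²)*5 + 6490 = 30*H² + 6490 = 6490 + 30*H²)
B(v(15, -15))/29015 = (6490 + 30*(-15)²)/29015 = (6490 + 30*225)*(1/29015) = (6490 + 6750)*(1/29015) = 13240*(1/29015) = 2648/5803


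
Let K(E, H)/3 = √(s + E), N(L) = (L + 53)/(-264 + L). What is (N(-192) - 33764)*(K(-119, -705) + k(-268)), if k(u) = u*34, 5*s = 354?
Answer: 17536323055/57 - 3079249*I*√1205/152 ≈ 3.0765e+8 - 7.0323e+5*I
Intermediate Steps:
s = 354/5 (s = (⅕)*354 = 354/5 ≈ 70.800)
N(L) = (53 + L)/(-264 + L)
K(E, H) = 3*√(354/5 + E)
k(u) = 34*u
(N(-192) - 33764)*(K(-119, -705) + k(-268)) = ((53 - 192)/(-264 - 192) - 33764)*(3*√(1770 + 25*(-119))/5 + 34*(-268)) = (-139/(-456) - 33764)*(3*√(1770 - 2975)/5 - 9112) = (-1/456*(-139) - 33764)*(3*√(-1205)/5 - 9112) = (139/456 - 33764)*(3*(I*√1205)/5 - 9112) = -15396245*(3*I*√1205/5 - 9112)/456 = -15396245*(-9112 + 3*I*√1205/5)/456 = 17536323055/57 - 3079249*I*√1205/152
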